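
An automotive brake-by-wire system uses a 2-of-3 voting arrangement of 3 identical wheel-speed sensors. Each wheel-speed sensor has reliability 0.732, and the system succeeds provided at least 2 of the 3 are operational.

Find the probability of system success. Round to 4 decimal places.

R = Σ_{i=2}^{3} C(3,i) p^i (1−p)^{3−i} with p = 0.732
C(3,2)·0.732^2·0.268^1 = 0.430802
C(3,3)·0.732^3·0.268^0 = 0.392223
Sum = 0.8230

0.8230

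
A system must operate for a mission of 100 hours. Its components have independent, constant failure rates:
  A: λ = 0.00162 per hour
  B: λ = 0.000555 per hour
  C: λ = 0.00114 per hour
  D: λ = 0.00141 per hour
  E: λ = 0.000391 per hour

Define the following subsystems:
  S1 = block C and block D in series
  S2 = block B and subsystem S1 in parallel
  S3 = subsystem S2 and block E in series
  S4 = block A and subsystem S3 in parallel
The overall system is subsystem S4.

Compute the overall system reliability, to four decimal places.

0.9925

R(A) = exp(−0.00162 × 100) = 0.850441
R(B) = exp(−0.000555 × 100) = 0.946012
R(C) = exp(−0.00114 × 100) = 0.892258
R(D) = exp(−0.00141 × 100) = 0.868489
R(E) = exp(−0.000391 × 100) = 0.961655
Series (C and D): 0.892258 × 0.868489 = 0.774916
Parallel (B and [0.774916]): 1 − (1 − 0.946012)(1 − 0.774916) = 0.987848
Series ([0.987848] and E): 0.987848 × 0.961655 = 0.949969
Parallel (A and [0.949969]): 1 − (1 − 0.850441)(1 − 0.949969) = 0.9925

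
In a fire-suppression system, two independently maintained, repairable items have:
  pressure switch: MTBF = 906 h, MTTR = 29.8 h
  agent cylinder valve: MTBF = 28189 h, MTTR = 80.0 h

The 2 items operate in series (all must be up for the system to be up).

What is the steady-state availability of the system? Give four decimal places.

A(pressure switch) = MTBF/(MTBF+MTTR) = 906/(906+29.8) = 0.968156
A(agent cylinder valve) = MTBF/(MTBF+MTTR) = 28189/(28189+80.0) = 0.997170
Series availability: 0.968156 × 0.997170 = 0.9654

0.9654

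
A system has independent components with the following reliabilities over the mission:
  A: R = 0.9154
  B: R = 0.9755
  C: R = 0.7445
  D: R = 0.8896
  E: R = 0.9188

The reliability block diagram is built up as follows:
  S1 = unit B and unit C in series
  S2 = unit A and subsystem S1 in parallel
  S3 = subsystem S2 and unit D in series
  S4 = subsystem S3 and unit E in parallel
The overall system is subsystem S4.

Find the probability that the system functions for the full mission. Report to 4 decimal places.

Series (B and C): 0.975500 × 0.744500 = 0.726260
Parallel (A and [0.726260]): 1 − (1 − 0.915400)(1 − 0.726260) = 0.976842
Series ([0.976842] and D): 0.976842 × 0.889600 = 0.868999
Parallel ([0.868999] and E): 1 − (1 − 0.868999)(1 − 0.918800) = 0.9894

0.9894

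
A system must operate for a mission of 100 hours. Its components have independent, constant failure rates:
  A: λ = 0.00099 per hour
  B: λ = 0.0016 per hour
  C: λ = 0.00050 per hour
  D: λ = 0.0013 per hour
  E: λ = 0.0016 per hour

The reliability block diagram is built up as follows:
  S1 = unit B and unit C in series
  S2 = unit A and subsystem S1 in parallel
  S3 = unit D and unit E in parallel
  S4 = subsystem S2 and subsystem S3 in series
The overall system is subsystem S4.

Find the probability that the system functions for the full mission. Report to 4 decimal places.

0.9644

R(A) = exp(−0.00099 × 100) = 0.905743
R(B) = exp(−0.0016 × 100) = 0.852144
R(C) = exp(−0.00050 × 100) = 0.951229
R(D) = exp(−0.0013 × 100) = 0.878095
R(E) = exp(−0.0016 × 100) = 0.852144
Series (B and C): 0.852144 × 0.951229 = 0.810584
Parallel (A and [0.810584]): 1 − (1 − 0.905743)(1 − 0.810584) = 0.982146
Parallel (D and E): 1 − (1 − 0.878095)(1 − 0.852144) = 0.981976
Series ([0.982146] and [0.981976]): 0.982146 × 0.981976 = 0.9644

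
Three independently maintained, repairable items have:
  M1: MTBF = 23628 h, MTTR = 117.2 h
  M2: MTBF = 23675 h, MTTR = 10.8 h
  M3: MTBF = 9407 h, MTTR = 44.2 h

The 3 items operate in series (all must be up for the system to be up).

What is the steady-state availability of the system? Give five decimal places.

A(M1) = MTBF/(MTBF+MTTR) = 23628/(23628+117.2) = 0.995064
A(M2) = MTBF/(MTBF+MTTR) = 23675/(23675+10.8) = 0.999544
A(M3) = MTBF/(MTBF+MTTR) = 9407/(9407+44.2) = 0.995323
Series availability: 0.995064 × 0.999544 × 0.995323 = 0.98996

0.98996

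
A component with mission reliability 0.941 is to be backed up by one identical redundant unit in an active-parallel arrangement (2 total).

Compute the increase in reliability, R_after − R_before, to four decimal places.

0.0555

R_before = 0.941
R_after = 1 − (1 − 0.941)^2 = 0.9965
ΔR = 0.9965 − 0.941 = 0.0555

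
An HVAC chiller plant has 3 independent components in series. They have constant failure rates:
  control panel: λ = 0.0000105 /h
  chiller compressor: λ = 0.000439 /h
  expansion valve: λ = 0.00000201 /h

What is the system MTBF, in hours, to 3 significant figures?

2210

Series of exponential components: λ_sys = Σ λ_i
λ_sys = 0.0000105 + 0.000439 + 0.00000201 = 4.5151e-04 /h
MTBF = 1 / λ_sys = 2210 h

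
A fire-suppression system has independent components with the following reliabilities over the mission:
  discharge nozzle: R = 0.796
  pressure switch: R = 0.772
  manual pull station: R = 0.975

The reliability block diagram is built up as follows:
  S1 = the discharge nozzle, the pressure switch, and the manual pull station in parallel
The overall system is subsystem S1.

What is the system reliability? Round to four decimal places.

0.9988

Parallel (discharge nozzle, pressure switch, and manual pull station): 1 − (1 − 0.796000)(1 − 0.772000)(1 − 0.975000) = 0.9988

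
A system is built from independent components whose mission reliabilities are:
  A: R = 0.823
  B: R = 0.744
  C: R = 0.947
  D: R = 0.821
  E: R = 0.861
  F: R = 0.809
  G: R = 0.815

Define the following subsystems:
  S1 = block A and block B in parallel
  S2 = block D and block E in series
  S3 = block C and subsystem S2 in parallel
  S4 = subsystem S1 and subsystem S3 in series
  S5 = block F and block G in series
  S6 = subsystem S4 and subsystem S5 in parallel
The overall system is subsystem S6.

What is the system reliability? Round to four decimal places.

Parallel (A and B): 1 − (1 − 0.823000)(1 − 0.744000) = 0.954688
Series (D and E): 0.821000 × 0.861000 = 0.706881
Parallel (C and [0.706881]): 1 − (1 − 0.947000)(1 − 0.706881) = 0.984465
Series ([0.954688] and [0.984465]): 0.954688 × 0.984465 = 0.939857
Series (F and G): 0.809000 × 0.815000 = 0.659335
Parallel ([0.939857] and [0.659335]): 1 − (1 − 0.939857)(1 − 0.659335) = 0.9795

0.9795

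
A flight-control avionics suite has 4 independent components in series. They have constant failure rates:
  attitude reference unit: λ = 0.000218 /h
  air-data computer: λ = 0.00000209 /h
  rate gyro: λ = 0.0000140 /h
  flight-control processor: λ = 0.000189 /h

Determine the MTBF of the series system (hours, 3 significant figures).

2360

Series of exponential components: λ_sys = Σ λ_i
λ_sys = 0.000218 + 0.00000209 + 0.0000140 + 0.000189 = 4.2309e-04 /h
MTBF = 1 / λ_sys = 2360 h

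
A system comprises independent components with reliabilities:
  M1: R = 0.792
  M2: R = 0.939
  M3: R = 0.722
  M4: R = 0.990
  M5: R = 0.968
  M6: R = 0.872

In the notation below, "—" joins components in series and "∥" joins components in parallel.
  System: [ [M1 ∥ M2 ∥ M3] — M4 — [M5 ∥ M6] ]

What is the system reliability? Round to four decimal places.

Parallel (M1, M2, and M3): 1 − (1 − 0.792000)(1 − 0.939000)(1 − 0.722000) = 0.996473
Parallel (M5 and M6): 1 − (1 − 0.968000)(1 − 0.872000) = 0.995904
Series ([0.996473], M4, and [0.995904]): 0.996473 × 0.990000 × 0.995904 = 0.9825

0.9825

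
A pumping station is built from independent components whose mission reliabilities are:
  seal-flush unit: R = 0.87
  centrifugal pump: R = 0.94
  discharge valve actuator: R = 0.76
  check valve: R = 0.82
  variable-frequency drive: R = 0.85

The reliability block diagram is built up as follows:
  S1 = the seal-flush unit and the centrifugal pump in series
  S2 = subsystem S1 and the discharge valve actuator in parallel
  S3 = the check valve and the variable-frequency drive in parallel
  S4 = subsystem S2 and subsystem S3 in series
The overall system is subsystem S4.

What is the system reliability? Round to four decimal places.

0.9305

Series (seal-flush unit and centrifugal pump): 0.870000 × 0.940000 = 0.817800
Parallel ([0.817800] and discharge valve actuator): 1 − (1 − 0.817800)(1 − 0.760000) = 0.956272
Parallel (check valve and variable-frequency drive): 1 − (1 − 0.820000)(1 − 0.850000) = 0.973000
Series ([0.956272] and [0.973000]): 0.956272 × 0.973000 = 0.9305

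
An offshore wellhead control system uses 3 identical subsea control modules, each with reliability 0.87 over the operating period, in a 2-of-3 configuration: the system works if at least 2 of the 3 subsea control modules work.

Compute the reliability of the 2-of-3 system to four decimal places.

R = Σ_{i=2}^{3} C(3,i) p^i (1−p)^{3−i} with p = 0.87
C(3,2)·0.87^2·0.13^1 = 0.295191
C(3,3)·0.87^3·0.13^0 = 0.658503
Sum = 0.9537

0.9537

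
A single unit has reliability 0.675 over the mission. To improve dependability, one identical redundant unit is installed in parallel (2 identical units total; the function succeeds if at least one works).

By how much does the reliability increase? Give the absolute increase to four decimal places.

R_before = 0.675
R_after = 1 − (1 − 0.675)^2 = 0.8944
ΔR = 0.8944 − 0.675 = 0.2194

0.2194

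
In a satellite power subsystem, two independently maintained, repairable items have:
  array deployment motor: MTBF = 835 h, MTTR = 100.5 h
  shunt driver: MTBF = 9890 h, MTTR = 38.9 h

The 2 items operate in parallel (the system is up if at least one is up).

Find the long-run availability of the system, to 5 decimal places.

0.99958

A(array deployment motor) = MTBF/(MTBF+MTTR) = 835/(835+100.5) = 0.892571
A(shunt driver) = MTBF/(MTBF+MTTR) = 9890/(9890+38.9) = 0.996082
Parallel availability: 1 − (1 − 0.892571)(1 − 0.996082) = 0.99958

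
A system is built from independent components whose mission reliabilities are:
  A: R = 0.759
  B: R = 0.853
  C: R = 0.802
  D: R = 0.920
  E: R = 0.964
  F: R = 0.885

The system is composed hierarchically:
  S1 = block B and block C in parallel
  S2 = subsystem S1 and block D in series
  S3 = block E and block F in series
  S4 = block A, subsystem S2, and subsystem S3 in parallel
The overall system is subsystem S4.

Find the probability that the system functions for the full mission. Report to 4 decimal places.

Parallel (B and C): 1 − (1 − 0.853000)(1 − 0.802000) = 0.970894
Series ([0.970894] and D): 0.970894 × 0.920000 = 0.893222
Series (E and F): 0.964000 × 0.885000 = 0.853140
Parallel (A, [0.893222], and [0.853140]): 1 − (1 − 0.759000)(1 − 0.893222)(1 − 0.853140) = 0.9962

0.9962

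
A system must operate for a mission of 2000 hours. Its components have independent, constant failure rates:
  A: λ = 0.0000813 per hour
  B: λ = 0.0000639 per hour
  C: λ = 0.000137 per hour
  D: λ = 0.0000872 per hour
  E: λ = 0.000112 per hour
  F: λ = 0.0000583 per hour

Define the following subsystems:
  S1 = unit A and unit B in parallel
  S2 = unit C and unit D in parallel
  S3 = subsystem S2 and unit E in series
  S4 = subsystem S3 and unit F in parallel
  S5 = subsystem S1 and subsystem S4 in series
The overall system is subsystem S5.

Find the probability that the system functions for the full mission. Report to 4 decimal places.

0.9570

R(A) = exp(−0.0000813 × 2000) = 0.849931
R(B) = exp(−0.0000639 × 2000) = 0.880029
R(C) = exp(−0.000137 × 2000) = 0.760332
R(D) = exp(−0.0000872 × 2000) = 0.839961
R(E) = exp(−0.000112 × 2000) = 0.799315
R(F) = exp(−0.0000583 × 2000) = 0.889941
Parallel (A and B): 1 − (1 − 0.849931)(1 − 0.880029) = 0.981996
Parallel (C and D): 1 − (1 − 0.760332)(1 − 0.839961) = 0.961644
Series ([0.961644] and E): 0.961644 × 0.799315 = 0.768656
Parallel ([0.768656] and F): 1 − (1 − 0.768656)(1 − 0.889941) = 0.974539
Series ([0.981996] and [0.974539]): 0.981996 × 0.974539 = 0.9570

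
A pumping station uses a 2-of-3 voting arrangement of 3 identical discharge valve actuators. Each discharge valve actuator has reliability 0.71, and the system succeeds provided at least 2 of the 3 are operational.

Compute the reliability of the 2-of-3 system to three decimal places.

R = Σ_{i=2}^{3} C(3,i) p^i (1−p)^{3−i} with p = 0.71
C(3,2)·0.71^2·0.29^1 = 0.43857
C(3,3)·0.71^3·0.29^0 = 0.35791
Sum = 0.796

0.796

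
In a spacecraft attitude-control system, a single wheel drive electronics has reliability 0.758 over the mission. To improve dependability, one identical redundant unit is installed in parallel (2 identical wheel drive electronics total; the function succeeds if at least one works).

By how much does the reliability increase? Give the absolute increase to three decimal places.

0.183

R_before = 0.758
R_after = 1 − (1 − 0.758)^2 = 0.941
ΔR = 0.941 − 0.758 = 0.183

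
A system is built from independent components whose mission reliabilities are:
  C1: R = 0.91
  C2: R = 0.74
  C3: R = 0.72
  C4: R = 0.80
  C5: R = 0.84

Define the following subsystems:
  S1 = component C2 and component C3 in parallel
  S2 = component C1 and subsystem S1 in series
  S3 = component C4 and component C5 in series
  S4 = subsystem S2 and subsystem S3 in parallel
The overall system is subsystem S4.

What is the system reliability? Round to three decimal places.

Parallel (C2 and C3): 1 − (1 − 0.74000)(1 − 0.72000) = 0.92720
Series (C1 and [0.92720]): 0.91000 × 0.92720 = 0.84375
Series (C4 and C5): 0.80000 × 0.84000 = 0.67200
Parallel ([0.84375] and [0.67200]): 1 − (1 − 0.84375)(1 − 0.67200) = 0.949

0.949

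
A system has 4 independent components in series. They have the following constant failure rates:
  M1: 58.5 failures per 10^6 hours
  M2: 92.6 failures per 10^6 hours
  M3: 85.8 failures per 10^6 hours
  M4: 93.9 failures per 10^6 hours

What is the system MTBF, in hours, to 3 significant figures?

3020

Series of exponential components: λ_sys = Σ λ_i
λ_sys = 0.0000585 + 0.0000926 + 0.0000858 + 0.0000939 = 3.3080e-04 /h
MTBF = 1 / λ_sys = 3020 h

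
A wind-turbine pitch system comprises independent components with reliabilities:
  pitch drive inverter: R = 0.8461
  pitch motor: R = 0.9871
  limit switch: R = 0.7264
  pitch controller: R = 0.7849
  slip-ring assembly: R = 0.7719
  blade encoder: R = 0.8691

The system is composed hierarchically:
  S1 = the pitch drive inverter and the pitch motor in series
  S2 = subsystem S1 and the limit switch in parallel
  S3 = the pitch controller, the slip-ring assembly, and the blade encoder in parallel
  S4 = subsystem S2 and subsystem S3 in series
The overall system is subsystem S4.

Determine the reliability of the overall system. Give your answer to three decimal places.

0.949

Series (pitch drive inverter and pitch motor): 0.84610 × 0.98710 = 0.83519
Parallel ([0.83519] and limit switch): 1 − (1 − 0.83519)(1 − 0.72640) = 0.95491
Parallel (pitch controller, slip-ring assembly, and blade encoder): 1 − (1 − 0.78490)(1 − 0.77190)(1 − 0.86910) = 0.99358
Series ([0.95491] and [0.99358]): 0.95491 × 0.99358 = 0.949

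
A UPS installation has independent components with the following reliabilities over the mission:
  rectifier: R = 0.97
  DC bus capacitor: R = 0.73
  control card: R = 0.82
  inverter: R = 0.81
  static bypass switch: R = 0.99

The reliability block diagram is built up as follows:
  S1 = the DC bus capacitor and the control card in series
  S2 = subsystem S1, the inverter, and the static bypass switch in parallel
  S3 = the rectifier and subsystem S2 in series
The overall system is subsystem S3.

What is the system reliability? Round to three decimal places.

Series (DC bus capacitor and control card): 0.73000 × 0.82000 = 0.59860
Parallel ([0.59860], inverter, and static bypass switch): 1 − (1 − 0.59860)(1 − 0.81000)(1 − 0.99000) = 0.99924
Series (rectifier and [0.99924]): 0.97000 × 0.99924 = 0.969

0.969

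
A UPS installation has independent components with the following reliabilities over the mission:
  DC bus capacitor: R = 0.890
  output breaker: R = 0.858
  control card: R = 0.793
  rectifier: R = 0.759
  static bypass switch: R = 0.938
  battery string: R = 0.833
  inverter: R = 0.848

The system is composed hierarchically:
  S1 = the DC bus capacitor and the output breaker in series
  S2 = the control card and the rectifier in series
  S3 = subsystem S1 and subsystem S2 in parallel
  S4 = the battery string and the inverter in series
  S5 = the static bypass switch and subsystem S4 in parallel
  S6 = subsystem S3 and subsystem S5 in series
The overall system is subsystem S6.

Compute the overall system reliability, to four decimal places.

Series (DC bus capacitor and output breaker): 0.890000 × 0.858000 = 0.763620
Series (control card and rectifier): 0.793000 × 0.759000 = 0.601887
Parallel ([0.763620] and [0.601887]): 1 − (1 − 0.763620)(1 − 0.601887) = 0.905894
Series (battery string and inverter): 0.833000 × 0.848000 = 0.706384
Parallel (static bypass switch and [0.706384]): 1 − (1 − 0.938000)(1 − 0.706384) = 0.981796
Series ([0.905894] and [0.981796]): 0.905894 × 0.981796 = 0.8894

0.8894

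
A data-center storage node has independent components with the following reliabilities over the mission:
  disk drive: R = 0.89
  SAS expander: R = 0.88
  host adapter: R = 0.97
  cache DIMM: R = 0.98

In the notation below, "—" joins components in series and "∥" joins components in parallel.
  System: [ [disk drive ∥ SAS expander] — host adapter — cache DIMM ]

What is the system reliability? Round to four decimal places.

0.9381

Parallel (disk drive and SAS expander): 1 − (1 − 0.890000)(1 − 0.880000) = 0.986800
Series ([0.986800], host adapter, and cache DIMM): 0.986800 × 0.970000 × 0.980000 = 0.9381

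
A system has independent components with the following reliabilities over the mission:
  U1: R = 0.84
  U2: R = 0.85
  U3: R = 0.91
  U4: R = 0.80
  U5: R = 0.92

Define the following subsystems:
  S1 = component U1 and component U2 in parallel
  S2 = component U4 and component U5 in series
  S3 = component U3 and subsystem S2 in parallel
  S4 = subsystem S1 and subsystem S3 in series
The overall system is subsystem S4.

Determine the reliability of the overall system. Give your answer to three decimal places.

0.953

Parallel (U1 and U2): 1 − (1 − 0.84000)(1 − 0.85000) = 0.97600
Series (U4 and U5): 0.80000 × 0.92000 = 0.73600
Parallel (U3 and [0.73600]): 1 − (1 − 0.91000)(1 − 0.73600) = 0.97624
Series ([0.97600] and [0.97624]): 0.97600 × 0.97624 = 0.953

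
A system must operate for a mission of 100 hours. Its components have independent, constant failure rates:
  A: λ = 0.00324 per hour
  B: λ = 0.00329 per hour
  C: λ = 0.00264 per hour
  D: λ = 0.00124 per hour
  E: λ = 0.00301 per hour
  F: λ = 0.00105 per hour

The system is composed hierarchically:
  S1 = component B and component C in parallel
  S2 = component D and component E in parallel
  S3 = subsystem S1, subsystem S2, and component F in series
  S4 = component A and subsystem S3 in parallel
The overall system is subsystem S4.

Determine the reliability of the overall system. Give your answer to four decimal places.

0.9491

R(A) = exp(−0.00324 × 100) = 0.723250
R(B) = exp(−0.00329 × 100) = 0.719643
R(C) = exp(−0.00264 × 100) = 0.767974
R(D) = exp(−0.00124 × 100) = 0.883380
R(E) = exp(−0.00301 × 100) = 0.740078
R(F) = exp(−0.00105 × 100) = 0.900325
Parallel (B and C): 1 − (1 − 0.719643)(1 − 0.767974) = 0.934950
Parallel (D and E): 1 − (1 − 0.883380)(1 − 0.740078) = 0.969688
Series ([0.934950], [0.969688], and F): 0.934950 × 0.969688 × 0.900325 = 0.816243
Parallel (A and [0.816243]): 1 − (1 − 0.723250)(1 − 0.816243) = 0.9491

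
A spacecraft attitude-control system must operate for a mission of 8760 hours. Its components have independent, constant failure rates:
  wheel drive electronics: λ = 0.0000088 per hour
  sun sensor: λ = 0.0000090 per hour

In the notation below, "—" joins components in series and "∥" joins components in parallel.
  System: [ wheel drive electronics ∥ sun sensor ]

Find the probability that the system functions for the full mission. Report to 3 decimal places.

R(wheel drive electronics) = exp(−0.0000088 × 8760) = 0.92581
R(sun sensor) = exp(−0.0000090 × 8760) = 0.92419
Parallel (wheel drive electronics and sun sensor): 1 − (1 − 0.92581)(1 − 0.92419) = 0.994

0.994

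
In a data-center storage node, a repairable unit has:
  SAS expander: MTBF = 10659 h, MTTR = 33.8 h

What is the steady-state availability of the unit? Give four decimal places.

A(SAS expander) = MTBF/(MTBF+MTTR) = 10659/(10659+33.8) = 0.9968

0.9968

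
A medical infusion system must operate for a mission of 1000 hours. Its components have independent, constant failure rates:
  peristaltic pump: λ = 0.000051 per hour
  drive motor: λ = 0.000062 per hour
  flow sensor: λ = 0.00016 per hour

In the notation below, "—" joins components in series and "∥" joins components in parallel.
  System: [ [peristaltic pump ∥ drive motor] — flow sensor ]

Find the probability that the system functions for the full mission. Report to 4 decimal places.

R(peristaltic pump) = exp(−0.000051 × 1000) = 0.950279
R(drive motor) = exp(−0.000062 × 1000) = 0.939883
R(flow sensor) = exp(−0.00016 × 1000) = 0.852144
Parallel (peristaltic pump and drive motor): 1 − (1 − 0.950279)(1 − 0.939883) = 0.997011
Series ([0.997011] and flow sensor): 0.997011 × 0.852144 = 0.8496

0.8496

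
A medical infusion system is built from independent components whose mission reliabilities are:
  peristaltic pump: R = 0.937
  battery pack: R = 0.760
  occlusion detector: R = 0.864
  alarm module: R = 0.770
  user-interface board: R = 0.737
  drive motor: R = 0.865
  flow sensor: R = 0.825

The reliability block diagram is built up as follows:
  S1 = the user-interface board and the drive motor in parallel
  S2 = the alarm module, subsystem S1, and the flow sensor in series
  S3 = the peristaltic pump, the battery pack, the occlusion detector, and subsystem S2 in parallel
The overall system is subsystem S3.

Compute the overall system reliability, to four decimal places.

0.9992

Parallel (user-interface board and drive motor): 1 − (1 − 0.737000)(1 − 0.865000) = 0.964495
Series (alarm module, [0.964495], and flow sensor): 0.770000 × 0.964495 × 0.825000 = 0.612695
Parallel (peristaltic pump, battery pack, occlusion detector, and [0.612695]): 1 − (1 − 0.937000)(1 − 0.760000)(1 − 0.864000)(1 − 0.612695) = 0.9992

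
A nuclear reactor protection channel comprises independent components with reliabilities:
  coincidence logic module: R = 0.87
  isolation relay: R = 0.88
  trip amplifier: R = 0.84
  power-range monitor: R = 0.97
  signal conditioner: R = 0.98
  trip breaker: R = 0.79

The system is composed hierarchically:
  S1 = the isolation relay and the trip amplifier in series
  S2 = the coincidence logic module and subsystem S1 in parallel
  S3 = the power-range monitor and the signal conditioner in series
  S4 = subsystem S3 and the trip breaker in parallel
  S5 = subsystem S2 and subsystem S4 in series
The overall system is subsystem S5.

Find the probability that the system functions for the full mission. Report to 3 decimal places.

Series (isolation relay and trip amplifier): 0.88000 × 0.84000 = 0.73920
Parallel (coincidence logic module and [0.73920]): 1 − (1 − 0.87000)(1 − 0.73920) = 0.96610
Series (power-range monitor and signal conditioner): 0.97000 × 0.98000 = 0.95060
Parallel ([0.95060] and trip breaker): 1 − (1 − 0.95060)(1 − 0.79000) = 0.98963
Series ([0.96610] and [0.98963]): 0.96610 × 0.98963 = 0.956

0.956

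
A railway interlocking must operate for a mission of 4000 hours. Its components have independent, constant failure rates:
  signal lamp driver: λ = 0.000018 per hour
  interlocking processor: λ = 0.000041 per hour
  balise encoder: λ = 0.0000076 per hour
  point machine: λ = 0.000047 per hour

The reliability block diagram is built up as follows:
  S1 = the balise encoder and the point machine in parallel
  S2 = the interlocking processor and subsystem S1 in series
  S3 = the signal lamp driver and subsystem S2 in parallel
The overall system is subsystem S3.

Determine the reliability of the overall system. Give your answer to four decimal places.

0.9892

R(signal lamp driver) = exp(−0.000018 × 4000) = 0.930531
R(interlocking processor) = exp(−0.000041 × 4000) = 0.848742
R(balise encoder) = exp(−0.0000076 × 4000) = 0.970057
R(point machine) = exp(−0.000047 × 4000) = 0.828615
Parallel (balise encoder and point machine): 1 − (1 − 0.970057)(1 − 0.828615) = 0.994868
Series (interlocking processor and [0.994868]): 0.848742 × 0.994868 = 0.844386
Parallel (signal lamp driver and [0.844386]): 1 − (1 − 0.930531)(1 − 0.844386) = 0.9892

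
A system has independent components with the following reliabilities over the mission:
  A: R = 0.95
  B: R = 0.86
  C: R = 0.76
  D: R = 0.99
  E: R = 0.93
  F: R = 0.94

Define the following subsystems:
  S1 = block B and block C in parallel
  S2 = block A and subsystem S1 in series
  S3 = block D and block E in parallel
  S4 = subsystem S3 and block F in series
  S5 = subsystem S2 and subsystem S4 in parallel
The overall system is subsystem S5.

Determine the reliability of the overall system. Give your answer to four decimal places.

0.9950

Parallel (B and C): 1 − (1 − 0.860000)(1 − 0.760000) = 0.966400
Series (A and [0.966400]): 0.950000 × 0.966400 = 0.918080
Parallel (D and E): 1 − (1 − 0.990000)(1 − 0.930000) = 0.999300
Series ([0.999300] and F): 0.999300 × 0.940000 = 0.939342
Parallel ([0.918080] and [0.939342]): 1 − (1 − 0.918080)(1 − 0.939342) = 0.9950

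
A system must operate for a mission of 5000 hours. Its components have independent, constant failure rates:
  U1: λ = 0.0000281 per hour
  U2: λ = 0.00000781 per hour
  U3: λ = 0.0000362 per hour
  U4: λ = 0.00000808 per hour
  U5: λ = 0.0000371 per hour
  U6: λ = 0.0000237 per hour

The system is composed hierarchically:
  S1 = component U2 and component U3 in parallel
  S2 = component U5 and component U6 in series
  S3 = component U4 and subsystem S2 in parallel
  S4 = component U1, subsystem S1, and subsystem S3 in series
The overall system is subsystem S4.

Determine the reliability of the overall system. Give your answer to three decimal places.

R(U1) = exp(−0.0000281 × 5000) = 0.86892
R(U2) = exp(−0.00000781 × 5000) = 0.96170
R(U3) = exp(−0.0000362 × 5000) = 0.83444
R(U4) = exp(−0.00000808 × 5000) = 0.96041
R(U5) = exp(−0.0000371 × 5000) = 0.83069
R(U6) = exp(−0.0000237 × 5000) = 0.88825
Parallel (U2 and U3): 1 − (1 − 0.96170)(1 − 0.83444) = 0.99366
Series (U5 and U6): 0.83069 × 0.88825 = 0.73786
Parallel (U4 and [0.73786]): 1 − (1 − 0.96041)(1 − 0.73786) = 0.98962
Series (U1, [0.99366], and [0.98962]): 0.86892 × 0.99366 × 0.98962 = 0.854

0.854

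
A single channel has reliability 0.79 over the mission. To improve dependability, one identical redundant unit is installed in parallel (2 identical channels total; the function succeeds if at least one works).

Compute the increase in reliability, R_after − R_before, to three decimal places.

0.166

R_before = 0.79
R_after = 1 − (1 − 0.79)^2 = 0.956
ΔR = 0.956 − 0.79 = 0.166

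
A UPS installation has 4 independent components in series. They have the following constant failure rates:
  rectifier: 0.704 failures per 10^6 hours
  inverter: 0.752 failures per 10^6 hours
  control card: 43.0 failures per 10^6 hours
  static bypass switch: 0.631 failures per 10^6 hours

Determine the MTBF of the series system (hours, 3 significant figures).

Series of exponential components: λ_sys = Σ λ_i
λ_sys = 0.000000704 + 0.000000752 + 0.0000430 + 0.000000631 = 4.5087e-05 /h
MTBF = 1 / λ_sys = 22200 h

22200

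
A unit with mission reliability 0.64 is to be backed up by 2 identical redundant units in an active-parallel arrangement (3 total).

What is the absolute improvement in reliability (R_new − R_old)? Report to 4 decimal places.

R_before = 0.64
R_after = 1 − (1 − 0.64)^3 = 0.9533
ΔR = 0.9533 − 0.64 = 0.3133

0.3133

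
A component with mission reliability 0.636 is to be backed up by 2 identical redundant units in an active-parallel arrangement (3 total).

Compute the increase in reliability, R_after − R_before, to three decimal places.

0.316

R_before = 0.636
R_after = 1 − (1 − 0.636)^3 = 0.952
ΔR = 0.952 − 0.636 = 0.316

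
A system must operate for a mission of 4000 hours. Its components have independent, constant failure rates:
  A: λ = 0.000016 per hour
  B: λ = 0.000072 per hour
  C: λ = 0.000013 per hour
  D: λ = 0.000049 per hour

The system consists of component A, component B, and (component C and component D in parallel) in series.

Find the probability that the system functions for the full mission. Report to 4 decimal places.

R(A) = exp(−0.000016 × 4000) = 0.938005
R(B) = exp(−0.000072 × 4000) = 0.749762
R(C) = exp(−0.000013 × 4000) = 0.949329
R(D) = exp(−0.000049 × 4000) = 0.822012
Parallel (C and D): 1 − (1 − 0.949329)(1 − 0.822012) = 0.990981
Series (A, B, and [0.990981]): 0.938005 × 0.749762 × 0.990981 = 0.6969

0.6969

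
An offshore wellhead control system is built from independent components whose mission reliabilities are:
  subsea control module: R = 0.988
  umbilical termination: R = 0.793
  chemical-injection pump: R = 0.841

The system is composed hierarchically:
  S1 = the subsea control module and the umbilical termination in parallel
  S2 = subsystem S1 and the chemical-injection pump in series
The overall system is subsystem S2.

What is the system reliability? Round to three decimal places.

Parallel (subsea control module and umbilical termination): 1 − (1 − 0.98800)(1 − 0.79300) = 0.99752
Series ([0.99752] and chemical-injection pump): 0.99752 × 0.84100 = 0.839

0.839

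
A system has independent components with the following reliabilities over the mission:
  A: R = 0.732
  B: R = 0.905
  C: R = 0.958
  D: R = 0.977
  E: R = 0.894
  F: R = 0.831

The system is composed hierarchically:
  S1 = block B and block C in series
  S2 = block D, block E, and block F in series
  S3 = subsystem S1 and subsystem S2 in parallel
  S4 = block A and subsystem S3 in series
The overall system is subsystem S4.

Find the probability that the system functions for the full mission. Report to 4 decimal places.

0.7053

Series (B and C): 0.905000 × 0.958000 = 0.866990
Series (D, E, and F): 0.977000 × 0.894000 × 0.831000 = 0.725827
Parallel ([0.866990] and [0.725827]): 1 − (1 − 0.866990)(1 − 0.725827) = 0.963532
Series (A and [0.963532]): 0.732000 × 0.963532 = 0.7053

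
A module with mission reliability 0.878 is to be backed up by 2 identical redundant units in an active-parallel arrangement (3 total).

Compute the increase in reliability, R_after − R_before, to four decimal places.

R_before = 0.878
R_after = 1 − (1 − 0.878)^3 = 0.9982
ΔR = 0.9982 − 0.878 = 0.1202

0.1202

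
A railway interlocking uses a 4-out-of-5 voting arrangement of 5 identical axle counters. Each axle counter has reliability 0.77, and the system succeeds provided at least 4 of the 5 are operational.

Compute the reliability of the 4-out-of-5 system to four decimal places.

0.6749

R = Σ_{i=4}^{5} C(5,i) p^i (1−p)^{5−i} with p = 0.77
C(5,4)·0.77^4·0.23^1 = 0.404260
C(5,5)·0.77^5·0.23^0 = 0.270678
Sum = 0.6749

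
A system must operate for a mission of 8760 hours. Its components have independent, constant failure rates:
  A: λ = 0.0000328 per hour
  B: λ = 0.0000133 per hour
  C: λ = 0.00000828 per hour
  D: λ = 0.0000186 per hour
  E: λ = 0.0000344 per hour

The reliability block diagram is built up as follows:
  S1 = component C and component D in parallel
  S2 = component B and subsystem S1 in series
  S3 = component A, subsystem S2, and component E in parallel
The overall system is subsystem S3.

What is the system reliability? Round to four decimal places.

0.9922

R(A) = exp(−0.0000328 × 8760) = 0.750266
R(B) = exp(−0.0000133 × 8760) = 0.890023
R(C) = exp(−0.00000828 × 8760) = 0.930035
R(D) = exp(−0.0000186 × 8760) = 0.849646
R(E) = exp(−0.0000344 × 8760) = 0.739823
Parallel (C and D): 1 − (1 − 0.930035)(1 − 0.849646) = 0.989480
Series (B and [0.989480]): 0.890023 × 0.989480 = 0.880660
Parallel (A, [0.880660], and E): 1 − (1 − 0.750266)(1 − 0.880660)(1 − 0.739823) = 0.9922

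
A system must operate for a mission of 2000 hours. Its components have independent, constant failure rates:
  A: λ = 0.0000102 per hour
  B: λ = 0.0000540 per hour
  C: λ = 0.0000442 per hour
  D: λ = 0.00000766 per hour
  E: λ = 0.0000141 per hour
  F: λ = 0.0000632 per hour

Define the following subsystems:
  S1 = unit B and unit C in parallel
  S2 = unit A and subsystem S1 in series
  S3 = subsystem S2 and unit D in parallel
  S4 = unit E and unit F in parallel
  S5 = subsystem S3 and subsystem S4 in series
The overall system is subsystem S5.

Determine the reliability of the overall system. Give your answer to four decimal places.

R(A) = exp(−0.0000102 × 2000) = 0.979807
R(B) = exp(−0.0000540 × 2000) = 0.897628
R(C) = exp(−0.0000442 × 2000) = 0.915395
R(D) = exp(−0.00000766 × 2000) = 0.984797
R(E) = exp(−0.0000141 × 2000) = 0.972194
R(F) = exp(−0.0000632 × 2000) = 0.881262
Parallel (B and C): 1 − (1 − 0.897628)(1 − 0.915395) = 0.991339
Series (A and [0.991339]): 0.979807 × 0.991339 = 0.971321
Parallel ([0.971321] and D): 1 − (1 − 0.971321)(1 − 0.984797) = 0.999564
Parallel (E and F): 1 − (1 − 0.972194)(1 − 0.881262) = 0.996698
Series ([0.999564] and [0.996698]): 0.999564 × 0.996698 = 0.9963

0.9963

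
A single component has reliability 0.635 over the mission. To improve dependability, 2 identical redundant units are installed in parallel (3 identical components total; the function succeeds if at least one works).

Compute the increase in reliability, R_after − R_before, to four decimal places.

R_before = 0.635
R_after = 1 − (1 − 0.635)^3 = 0.9514
ΔR = 0.9514 − 0.635 = 0.3164

0.3164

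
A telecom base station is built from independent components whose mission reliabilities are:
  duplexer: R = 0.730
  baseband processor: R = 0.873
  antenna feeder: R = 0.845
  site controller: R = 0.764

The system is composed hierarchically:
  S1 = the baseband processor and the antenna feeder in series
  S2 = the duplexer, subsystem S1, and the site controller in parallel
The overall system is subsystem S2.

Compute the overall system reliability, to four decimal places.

Series (baseband processor and antenna feeder): 0.873000 × 0.845000 = 0.737685
Parallel (duplexer, [0.737685], and site controller): 1 − (1 − 0.730000)(1 − 0.737685)(1 − 0.764000) = 0.9833

0.9833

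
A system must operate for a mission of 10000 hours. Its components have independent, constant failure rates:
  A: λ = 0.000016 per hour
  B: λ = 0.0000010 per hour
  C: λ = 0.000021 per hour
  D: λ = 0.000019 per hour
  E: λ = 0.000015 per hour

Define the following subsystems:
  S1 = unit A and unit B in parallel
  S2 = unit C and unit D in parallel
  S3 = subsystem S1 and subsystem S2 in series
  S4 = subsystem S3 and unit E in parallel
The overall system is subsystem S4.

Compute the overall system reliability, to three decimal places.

R(A) = exp(−0.000016 × 10000) = 0.85214
R(B) = exp(−0.0000010 × 10000) = 0.99005
R(C) = exp(−0.000021 × 10000) = 0.81058
R(D) = exp(−0.000019 × 10000) = 0.82696
R(E) = exp(−0.000015 × 10000) = 0.86071
Parallel (A and B): 1 − (1 − 0.85214)(1 − 0.99005) = 0.99853
Parallel (C and D): 1 − (1 − 0.81058)(1 − 0.82696) = 0.96722
Series ([0.99853] and [0.96722]): 0.99853 × 0.96722 = 0.96580
Parallel ([0.96580] and E): 1 − (1 − 0.96580)(1 − 0.86071) = 0.995

0.995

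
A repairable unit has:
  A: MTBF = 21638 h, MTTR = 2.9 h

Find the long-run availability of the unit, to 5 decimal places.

0.99987

A(A) = MTBF/(MTBF+MTTR) = 21638/(21638+2.9) = 0.99987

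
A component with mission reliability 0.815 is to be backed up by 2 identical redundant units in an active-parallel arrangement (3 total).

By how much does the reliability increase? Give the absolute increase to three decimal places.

R_before = 0.815
R_after = 1 − (1 − 0.815)^3 = 0.994
ΔR = 0.994 − 0.815 = 0.179

0.179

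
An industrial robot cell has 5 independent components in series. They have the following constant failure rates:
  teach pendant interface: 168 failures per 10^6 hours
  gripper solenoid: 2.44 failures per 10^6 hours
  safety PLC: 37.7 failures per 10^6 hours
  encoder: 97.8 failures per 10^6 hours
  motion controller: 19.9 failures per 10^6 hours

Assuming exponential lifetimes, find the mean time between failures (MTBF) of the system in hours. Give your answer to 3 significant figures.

Series of exponential components: λ_sys = Σ λ_i
λ_sys = 0.000168 + 0.00000244 + 0.0000377 + 0.0000978 + 0.0000199 = 3.2584e-04 /h
MTBF = 1 / λ_sys = 3070 h

3070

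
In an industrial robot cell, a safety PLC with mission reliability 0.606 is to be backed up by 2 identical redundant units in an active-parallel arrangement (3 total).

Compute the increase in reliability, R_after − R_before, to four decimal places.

R_before = 0.606
R_after = 1 − (1 − 0.606)^3 = 0.9388
ΔR = 0.9388 − 0.606 = 0.3328

0.3328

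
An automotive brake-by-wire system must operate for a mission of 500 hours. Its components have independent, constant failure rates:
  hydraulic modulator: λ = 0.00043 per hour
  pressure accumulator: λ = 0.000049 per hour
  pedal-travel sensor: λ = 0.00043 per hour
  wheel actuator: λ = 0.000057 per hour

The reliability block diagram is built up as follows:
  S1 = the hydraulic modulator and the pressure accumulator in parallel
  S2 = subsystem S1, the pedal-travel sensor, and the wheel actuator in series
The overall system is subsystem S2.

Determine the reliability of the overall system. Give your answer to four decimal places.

R(hydraulic modulator) = exp(−0.00043 × 500) = 0.806541
R(pressure accumulator) = exp(−0.000049 × 500) = 0.975798
R(pedal-travel sensor) = exp(−0.00043 × 500) = 0.806541
R(wheel actuator) = exp(−0.000057 × 500) = 0.971902
Parallel (hydraulic modulator and pressure accumulator): 1 − (1 − 0.806541)(1 − 0.975798) = 0.995318
Series ([0.995318], pedal-travel sensor, and wheel actuator): 0.995318 × 0.806541 × 0.971902 = 0.7802

0.7802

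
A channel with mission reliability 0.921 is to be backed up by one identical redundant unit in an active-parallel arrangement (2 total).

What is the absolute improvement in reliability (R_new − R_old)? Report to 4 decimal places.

R_before = 0.921
R_after = 1 − (1 − 0.921)^2 = 0.9938
ΔR = 0.9938 − 0.921 = 0.0728

0.0728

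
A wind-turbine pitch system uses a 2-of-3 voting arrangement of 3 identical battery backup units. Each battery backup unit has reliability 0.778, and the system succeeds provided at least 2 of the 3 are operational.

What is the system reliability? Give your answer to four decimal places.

R = Σ_{i=2}^{3} C(3,i) p^i (1−p)^{3−i} with p = 0.778
C(3,2)·0.778^2·0.222^1 = 0.403119
C(3,3)·0.778^3·0.222^0 = 0.470911
Sum = 0.8740

0.8740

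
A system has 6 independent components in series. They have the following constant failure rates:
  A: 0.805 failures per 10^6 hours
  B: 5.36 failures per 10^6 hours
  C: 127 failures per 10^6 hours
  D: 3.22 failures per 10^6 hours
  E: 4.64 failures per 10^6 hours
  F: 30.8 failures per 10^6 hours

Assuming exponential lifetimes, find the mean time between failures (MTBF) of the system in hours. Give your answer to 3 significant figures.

5820

Series of exponential components: λ_sys = Σ λ_i
λ_sys = 0.000000805 + 0.00000536 + 0.000127 + 0.00000322 + 0.00000464 + 0.0000308 = 1.7182e-04 /h
MTBF = 1 / λ_sys = 5820 h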